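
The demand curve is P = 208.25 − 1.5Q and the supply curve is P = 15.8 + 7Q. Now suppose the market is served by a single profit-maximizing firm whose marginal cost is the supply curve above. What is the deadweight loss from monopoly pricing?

Competitive equilibrium: 208.25 − 1.5Q = 15.8 + 7Q → Q* = 22.6412, P* = 174.2882.
Marginal revenue: MR = 208.25 − 3Q. Set MR = MC: 208.25 − 3Q = 15.8 + 7Q → Q_m = 19.245.
Price P_m = 208.25 − 1.5·19.245 = 179.3825; MC(Q_m) = 15.8 + 7·19.245 = 150.515.
Competitive Q* = 22.6412, so ΔQ = 3.3962; wedge = 179.3825 − 150.515 = 28.8675.
DWL = ½ × 3.3962 × 28.8675 = 49.02.

49.02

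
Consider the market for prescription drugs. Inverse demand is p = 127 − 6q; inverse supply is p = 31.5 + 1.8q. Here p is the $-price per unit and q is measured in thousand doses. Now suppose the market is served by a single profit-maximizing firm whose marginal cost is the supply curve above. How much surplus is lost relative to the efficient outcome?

$110.52 thousand

Competitive equilibrium: 127 − 6q = 31.5 + 1.8q → q* = 12.2436, p* = 53.5385.
Marginal revenue: MR = 127 − 12q. Set MR = MC: 127 − 12q = 31.5 + 1.8q → q_m = 6.9203.
Price p_m = 127 − 6·6.9203 = 85.4782; MC(q_m) = 31.5 + 1.8·6.9203 = 43.9565.
Competitive q* = 12.2436, so Δq = 5.3233; wedge = 85.4782 − 43.9565 = 41.5217.
The triangle = ½ × 5.3233 × 41.5217 = $110.52 thousand.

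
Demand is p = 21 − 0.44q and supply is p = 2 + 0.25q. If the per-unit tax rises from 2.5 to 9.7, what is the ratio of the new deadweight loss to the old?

Competitive equilibrium: 21 − 0.44q = 2 + 0.25q → q* = 27.5362, p* = 8.8841.
For a per-unit tax t: Δq = t/0.69, so DWL = ½·t·(t/0.69) = t²/1.38.
At t = 2.5: DWL = 4.529. At t = 9.7: DWL = 68.181.
Ratio = (9.7/2.5)² = 15.0544.

15.0544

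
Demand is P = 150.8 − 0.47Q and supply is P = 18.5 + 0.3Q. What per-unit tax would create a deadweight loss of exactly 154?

15.4

Competitive equilibrium: 150.8 − 0.47Q = 18.5 + 0.3Q → Q* = 171.8182, P* = 70.0455.
A tax t gives ΔQ = t/0.77 and wedge t, so DWL = t²/1.54.
t²/1.54 = 154 → t² = 237.16 → t = 15.4.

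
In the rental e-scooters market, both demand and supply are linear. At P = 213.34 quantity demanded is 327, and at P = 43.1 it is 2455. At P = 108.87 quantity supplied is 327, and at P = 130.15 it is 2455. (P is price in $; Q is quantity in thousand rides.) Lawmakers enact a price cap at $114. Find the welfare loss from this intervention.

Demand slope = (43.1 − 213.34)/(2455 − 327) = −0.08, so P = 239.5 − 0.08Q.
Supply slope = (130.15 − 108.87)/(2455 − 327) = 0.01, so P = 105.6 + 0.01Q.
Competitive equilibrium: 239.5 − 0.08Q = 105.6 + 0.01Q → Q* = 1487.7778, P* = 120.4778.
At the ceiling P = 114, quantity supplied = (114 − 105.6)/0.01 = 840.
Willingness to pay at Q' = 840: 239.5 − 0.08·840 = 172.3.
ΔQ = 1487.7778 − 840 = 647.7778; wedge = 172.3 − 114 = 58.3.
Welfare loss = ½ × 647.7778 × 58.3 = $18882.72 thousand.

$18882.72 thousand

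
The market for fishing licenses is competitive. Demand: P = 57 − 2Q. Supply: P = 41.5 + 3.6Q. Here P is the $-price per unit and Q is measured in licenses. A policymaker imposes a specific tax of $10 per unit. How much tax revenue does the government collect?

Competitive equilibrium: 57 − 2Q = 41.5 + 3.6Q → Q* = 2.7679, P* = 51.4643.
With the tax, the buyer price exceeds the seller price by 10: (57 − 2Q) − (41.5 + 3.6Q) = 10 → Q' = 0.9821.
Tax revenue = 10 × 0.9821 = $9.82.

$9.82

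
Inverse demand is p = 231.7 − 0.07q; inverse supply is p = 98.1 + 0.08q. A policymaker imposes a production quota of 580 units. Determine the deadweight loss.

7238.53

Competitive equilibrium: 231.7 − 0.07q = 98.1 + 0.08q → q* = 890.6667, p* = 169.3533.
At q = 580: demand price = 231.7 − 0.07·580 = 191.1; supply price = 98.1 + 0.08·580 = 144.5.
Δq = 890.6667 − 580 = 310.6667; wedge = 191.1 − 144.5 = 46.6.
Welfare loss = ½ × 310.6667 × 46.6 = 7238.53.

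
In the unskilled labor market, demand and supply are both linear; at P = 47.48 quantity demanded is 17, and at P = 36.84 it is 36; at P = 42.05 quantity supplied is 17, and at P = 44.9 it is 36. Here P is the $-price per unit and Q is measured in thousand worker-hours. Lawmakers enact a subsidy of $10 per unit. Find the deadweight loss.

Demand slope = (36.84 − 47.48)/(36 − 17) = −0.56, so P = 57 − 0.56Q.
Supply slope = (44.9 − 42.05)/(36 − 17) = 0.15, so P = 39.5 + 0.15Q.
Competitive equilibrium: 57 − 0.56Q = 39.5 + 0.15Q → Q* = 24.6479, P* = 43.1972.
The subsidy lowers effective supply by 10: P = 29.5 + 0.15Q.
New quantity: 57 − 0.56Q = 29.5 + 0.15Q → Q' = 38.7324.
Overproduction ΔQ = 38.7324 − 24.6479 = 14.0845; wedge = subsidy = 10.
Welfare loss = ½ × 14.0845 × 10 = $70.42 thousand.

$70.42 thousand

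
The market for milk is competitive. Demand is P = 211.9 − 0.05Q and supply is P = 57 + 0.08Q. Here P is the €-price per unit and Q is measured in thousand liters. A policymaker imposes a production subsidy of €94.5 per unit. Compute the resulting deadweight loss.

Competitive equilibrium: 211.9 − 0.05Q = 57 + 0.08Q → Q* = 1191.53846, P* = 152.32308.
The subsidy lowers effective supply by 94.5: P = 0.08Q − 37.5.
New quantity: 211.9 − 0.05Q = 0.08Q − 37.5 → Q' = 1918.46154.
Overproduction ΔQ = 1918.46154 − 1191.53846 = 726.92308; wedge = subsidy = 94.5.
Welfare loss = ½ × 726.92308 × 94.5 = €34347.12 thousand.

€34347.12 thousand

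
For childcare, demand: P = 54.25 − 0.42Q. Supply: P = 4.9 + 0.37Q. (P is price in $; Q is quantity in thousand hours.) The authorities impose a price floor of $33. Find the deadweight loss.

$55.68 thousand

Competitive equilibrium: 54.25 − 0.42Q = 4.9 + 0.37Q → Q* = 62.4684, P* = 28.0133.
At the floor P = 33, quantity demanded = (54.25 − 33)/0.42 = 50.5952.
Sellers' marginal cost at Q' = 50.5952: 4.9 + 0.37·50.5952 = 23.6202.
ΔQ = 62.4684 − 50.5952 = 11.8732; wedge = 33 − 23.6202 = 9.3798.
The triangle = ½ × 11.8732 × 9.3798 = $55.68 thousand.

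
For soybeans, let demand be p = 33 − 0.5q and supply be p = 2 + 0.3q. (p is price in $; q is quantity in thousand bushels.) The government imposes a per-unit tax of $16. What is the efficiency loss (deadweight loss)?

Competitive equilibrium: 33 − 0.5q = 2 + 0.3q → q* = 38.75, p* = 13.625.
With the tax, the buyer price exceeds the seller price by 16: (33 − 0.5q) − (2 + 0.3q) = 16 → q' = 18.75.
Δq = 38.75 − 18.75 = 20; the wedge equals the tax, 16.
Deadweight loss = ½ × 20 × 16 = $160 thousand.

$160 thousand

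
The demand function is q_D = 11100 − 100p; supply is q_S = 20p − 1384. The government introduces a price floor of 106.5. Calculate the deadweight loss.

1825.33

In inverse form: demand p = 111 − 0.01q, supply p = 69.2 + 0.05q.
Competitive equilibrium: 111 − 0.01q = 69.2 + 0.05q → q* = 696.6667, p* = 104.0333.
At the floor p = 106.5, quantity demanded = (111 − 106.5)/0.01 = 450.
Sellers' marginal cost at q' = 450: 69.2 + 0.05·450 = 91.7.
Δq = 696.6667 − 450 = 246.6667; wedge = 106.5 − 91.7 = 14.8.
DWL = ½ × 246.6667 × 14.8 = 1825.33.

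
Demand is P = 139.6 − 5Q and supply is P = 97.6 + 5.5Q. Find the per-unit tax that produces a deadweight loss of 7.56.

Competitive equilibrium: 139.6 − 5Q = 97.6 + 5.5Q → Q* = 4, P* = 119.6.
A tax t gives ΔQ = t/10.5 and wedge t, so DWL = t²/21.
t²/21 = 7.56 → t² = 158.76 → t = 12.6.

12.6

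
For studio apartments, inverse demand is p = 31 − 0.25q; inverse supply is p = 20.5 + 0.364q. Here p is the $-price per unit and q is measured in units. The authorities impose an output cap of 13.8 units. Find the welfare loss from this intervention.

Competitive equilibrium: 31 − 0.25q = 20.5 + 0.364q → q* = 17.101, p* = 26.7248.
At q = 13.8: demand price = 31 − 0.25·13.8 = 27.55; supply price = 20.5 + 0.364·13.8 = 25.5232.
Δq = 17.101 − 13.8 = 3.301; wedge = 27.55 − 25.5232 = 2.0268.
Welfare loss = ½ × 3.301 × 2.0268 = $3.35.

$3.35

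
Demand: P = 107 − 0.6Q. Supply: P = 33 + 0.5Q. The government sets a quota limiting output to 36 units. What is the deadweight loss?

537.89

Competitive equilibrium: 107 − 0.6Q = 33 + 0.5Q → Q* = 67.2727, P* = 66.6364.
At Q = 36: demand price = 107 − 0.6·36 = 85.4; supply price = 33 + 0.5·36 = 51.
ΔQ = 67.2727 − 36 = 31.2727; wedge = 85.4 − 51 = 34.4.
Welfare loss = ½ × 31.2727 × 34.4 = 537.89.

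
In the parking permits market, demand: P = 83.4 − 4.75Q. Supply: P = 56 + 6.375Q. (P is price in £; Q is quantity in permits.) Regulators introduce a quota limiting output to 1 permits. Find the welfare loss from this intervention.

£11.90

Competitive equilibrium: 83.4 − 4.75Q = 56 + 6.375Q → Q* = 2.4629, P* = 71.7011.
At Q = 1: demand price = 83.4 − 4.75·1 = 78.65; supply price = 56 + 6.375·1 = 62.375.
ΔQ = 2.4629 − 1 = 1.4629; wedge = 78.65 − 62.375 = 16.275.
The triangle = ½ × 1.4629 × 16.275 = £11.90.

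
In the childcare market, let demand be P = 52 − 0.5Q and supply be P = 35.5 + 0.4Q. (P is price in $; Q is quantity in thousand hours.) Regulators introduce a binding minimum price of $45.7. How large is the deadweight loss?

$14.792 thousand

Competitive equilibrium: 52 − 0.5Q = 35.5 + 0.4Q → Q* = 18.3333, P* = 42.8333.
At the floor P = 45.7, quantity demanded = (52 − 45.7)/0.5 = 12.6.
Sellers' marginal cost at Q' = 12.6: 35.5 + 0.4·12.6 = 40.54.
ΔQ = 18.3333 − 12.6 = 5.7333; wedge = 45.7 − 40.54 = 5.16.
DWL = ½ × 5.7333 × 5.16 = $14.792 thousand.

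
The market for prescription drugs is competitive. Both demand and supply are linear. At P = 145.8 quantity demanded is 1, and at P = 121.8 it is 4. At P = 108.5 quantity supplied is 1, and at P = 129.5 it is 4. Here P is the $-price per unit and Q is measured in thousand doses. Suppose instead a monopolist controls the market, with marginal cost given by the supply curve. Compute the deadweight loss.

$11.03 thousand

Demand slope = (121.8 − 145.8)/(4 − 1) = −8, so P = 153.8 − 8Q.
Supply slope = (129.5 − 108.5)/(4 − 1) = 7, so P = 101.5 + 7Q.
Competitive equilibrium: 153.8 − 8Q = 101.5 + 7Q → Q* = 3.4867, P* = 125.9067.
Marginal revenue: MR = 153.8 − 16Q. Set MR = MC: 153.8 − 16Q = 101.5 + 7Q → Q_m = 2.2739.
Price P_m = 153.8 − 8·2.2739 = 135.6088; MC(Q_m) = 101.5 + 7·2.2739 = 117.4173.
Competitive Q* = 3.4867, so ΔQ = 1.2128; wedge = 135.6088 − 117.4173 = 18.1915.
Welfare loss = ½ × 1.2128 × 18.1915 = $11.03 thousand.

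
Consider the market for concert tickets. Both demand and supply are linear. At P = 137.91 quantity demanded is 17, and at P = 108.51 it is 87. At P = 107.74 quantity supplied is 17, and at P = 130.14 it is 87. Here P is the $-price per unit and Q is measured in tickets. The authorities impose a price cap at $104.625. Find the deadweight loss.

$943.77

Demand slope = (108.51 − 137.91)/(87 − 17) = −0.42, so P = 145.05 − 0.42Q.
Supply slope = (130.14 − 107.74)/(87 − 17) = 0.32, so P = 102.3 + 0.32Q.
Competitive equilibrium: 145.05 − 0.42Q = 102.3 + 0.32Q → Q* = 57.7703, P* = 120.7865.
At the ceiling P = 104.625, quantity supplied = (104.625 − 102.3)/0.32 = 7.2656.
Willingness to pay at Q' = 7.2656: 145.05 − 0.42·7.2656 = 141.9984.
ΔQ = 57.7703 − 7.2656 = 50.5047; wedge = 141.9984 − 104.625 = 37.3734.
Deadweight loss = ½ × 50.5047 × 37.3734 = $943.77.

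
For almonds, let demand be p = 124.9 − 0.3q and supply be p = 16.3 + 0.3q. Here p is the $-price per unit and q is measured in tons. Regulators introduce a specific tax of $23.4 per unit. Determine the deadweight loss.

$456.30

Competitive equilibrium: 124.9 − 0.3q = 16.3 + 0.3q → q* = 181, p* = 70.6.
With the tax, the buyer price exceeds the seller price by 23.4: (124.9 − 0.3q) − (16.3 + 0.3q) = 23.4 → q' = 142.
Δq = 181 − 142 = 39; the wedge equals the tax, 23.4.
DWL = ½ × 39 × 23.4 = $456.30.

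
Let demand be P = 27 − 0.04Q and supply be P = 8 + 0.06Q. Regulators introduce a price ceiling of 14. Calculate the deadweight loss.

405

Competitive equilibrium: 27 − 0.04Q = 8 + 0.06Q → Q* = 190, P* = 19.4.
At the ceiling P = 14, quantity supplied = (14 − 8)/0.06 = 100.
Willingness to pay at Q' = 100: 27 − 0.04·100 = 23.
ΔQ = 190 − 100 = 90; wedge = 23 − 14 = 9.
The triangle = ½ × 90 × 9 = 405.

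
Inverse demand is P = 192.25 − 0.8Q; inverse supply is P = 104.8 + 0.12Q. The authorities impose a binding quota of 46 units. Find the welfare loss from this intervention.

Competitive equilibrium: 192.25 − 0.8Q = 104.8 + 0.12Q → Q* = 95.0543, P* = 116.2065.
At Q = 46: demand price = 192.25 − 0.8·46 = 155.45; supply price = 104.8 + 0.12·46 = 110.32.
ΔQ = 95.0543 − 46 = 49.0543; wedge = 155.45 − 110.32 = 45.13.
The triangle = ½ × 49.0543 × 45.13 = 1106.91.

1106.91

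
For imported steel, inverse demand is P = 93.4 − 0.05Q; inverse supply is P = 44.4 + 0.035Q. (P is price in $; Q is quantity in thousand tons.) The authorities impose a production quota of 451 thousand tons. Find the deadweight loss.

Competitive equilibrium: 93.4 − 0.05Q = 44.4 + 0.035Q → Q* = 576.4706, P* = 64.5765.
At Q = 451: demand price = 93.4 − 0.05·451 = 70.85; supply price = 44.4 + 0.035·451 = 60.185.
ΔQ = 576.4706 − 451 = 125.4706; wedge = 70.85 − 60.185 = 10.665.
Welfare loss = ½ × 125.4706 × 10.665 = $669.07 thousand.

$669.07 thousand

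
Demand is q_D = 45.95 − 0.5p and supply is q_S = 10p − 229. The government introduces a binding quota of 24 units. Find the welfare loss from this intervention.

82.37

In inverse form: demand p = 91.9 − 2q, supply p = 22.9 + 0.1q.
Competitive equilibrium: 91.9 − 2q = 22.9 + 0.1q → q* = 32.8571, p* = 26.1857.
At q = 24: demand price = 91.9 − 2·24 = 43.9; supply price = 22.9 + 0.1·24 = 25.3.
Δq = 32.8571 − 24 = 8.8571; wedge = 43.9 − 25.3 = 18.6.
Welfare loss = ½ × 8.8571 × 18.6 = 82.37.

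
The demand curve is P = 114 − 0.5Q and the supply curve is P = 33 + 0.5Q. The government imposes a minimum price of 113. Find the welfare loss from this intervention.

Competitive equilibrium: 114 − 0.5Q = 33 + 0.5Q → Q* = 81, P* = 73.5.
At the floor P = 113, quantity demanded = (114 − 113)/0.5 = 2.
Sellers' marginal cost at Q' = 2: 33 + 0.5·2 = 34.
ΔQ = 81 − 2 = 79; wedge = 113 − 34 = 79.
Welfare loss = ½ × 79 × 79 = 3120.50.

3120.50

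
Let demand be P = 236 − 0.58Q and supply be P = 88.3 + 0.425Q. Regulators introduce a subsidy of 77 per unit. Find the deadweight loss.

Competitive equilibrium: 236 − 0.58Q = 88.3 + 0.425Q → Q* = 146.9652, P* = 150.7602.
The subsidy lowers effective supply by 77: P = 11.3 + 0.425Q.
New quantity: 236 − 0.58Q = 11.3 + 0.425Q → Q' = 223.5821.
Overproduction ΔQ = 223.5821 − 146.9652 = 76.6169; wedge = subsidy = 77.
Welfare loss = ½ × 76.6169 × 77 = 2949.75.

2949.75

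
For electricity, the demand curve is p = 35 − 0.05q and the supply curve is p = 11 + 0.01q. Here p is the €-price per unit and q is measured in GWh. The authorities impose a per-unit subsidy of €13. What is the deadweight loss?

Competitive equilibrium: 35 − 0.05q = 11 + 0.01q → q* = 400, p* = 15.
The subsidy lowers effective supply by 13: p = 0.01q − 2.
New quantity: 35 − 0.05q = 0.01q − 2 → q' = 616.6667.
Overproduction Δq = 616.6667 − 400 = 216.6667; wedge = subsidy = 13.
DWL = ½ × 216.6667 × 13 = €1408.33.

€1408.33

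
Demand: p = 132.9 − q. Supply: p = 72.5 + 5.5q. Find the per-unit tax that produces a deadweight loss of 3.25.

Competitive equilibrium: 132.9 − q = 72.5 + 5.5q → q* = 9.2923, p* = 123.6077.
A tax t gives Δq = t/6.5 and wedge t, so DWL = t²/13.
t²/13 = 3.25 → t² = 42.25 → t = 6.5.

6.5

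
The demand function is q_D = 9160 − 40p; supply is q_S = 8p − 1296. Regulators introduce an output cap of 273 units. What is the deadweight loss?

2262.01

In inverse form: demand p = 229 − 0.025q, supply p = 162 + 0.125q.
Competitive equilibrium: 229 − 0.025q = 162 + 0.125q → q* = 446.6667, p* = 217.8333.
At q = 273: demand price = 229 − 0.025·273 = 222.175; supply price = 162 + 0.125·273 = 196.125.
Δq = 446.6667 − 273 = 173.6667; wedge = 222.175 − 196.125 = 26.05.
Deadweight loss = ½ × 173.6667 × 26.05 = 2262.01.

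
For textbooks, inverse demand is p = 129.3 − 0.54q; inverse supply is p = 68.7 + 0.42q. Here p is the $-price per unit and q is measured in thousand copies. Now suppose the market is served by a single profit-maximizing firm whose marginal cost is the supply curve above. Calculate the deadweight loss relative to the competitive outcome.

$247.88 thousand

Competitive equilibrium: 129.3 − 0.54q = 68.7 + 0.42q → q* = 63.125, p* = 95.2125.
Marginal revenue: MR = 129.3 − 1.08q. Set MR = MC: 129.3 − 1.08q = 68.7 + 0.42q → q_m = 40.4.
Price p_m = 129.3 − 0.54·40.4 = 107.484; MC(q_m) = 68.7 + 0.42·40.4 = 85.668.
Competitive q* = 63.125, so Δq = 22.725; wedge = 107.484 − 85.668 = 21.816.
Deadweight loss = ½ × 22.725 × 21.816 = $247.88 thousand.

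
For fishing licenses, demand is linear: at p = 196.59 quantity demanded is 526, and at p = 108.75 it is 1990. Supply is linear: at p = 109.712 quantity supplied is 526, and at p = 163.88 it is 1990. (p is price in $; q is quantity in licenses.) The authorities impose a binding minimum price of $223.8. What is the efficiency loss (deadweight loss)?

Demand slope = (108.75 − 196.59)/(1990 − 526) = −0.06, so p = 228.15 − 0.06q.
Supply slope = (163.88 − 109.712)/(1990 − 526) = 0.037, so p = 90.25 + 0.037q.
Competitive equilibrium: 228.15 − 0.06q = 90.25 + 0.037q → q* = 1421.6495, p* = 142.851.
At the floor p = 223.8, quantity demanded = (228.15 − 223.8)/0.06 = 72.5.
Sellers' marginal cost at q' = 72.5: 90.25 + 0.037·72.5 = 92.9325.
Δq = 1421.6495 − 72.5 = 1349.1495; wedge = 223.8 − 92.9325 = 130.8675.
Welfare loss = ½ × 1349.1495 × 130.8675 = $88279.91.

$88279.91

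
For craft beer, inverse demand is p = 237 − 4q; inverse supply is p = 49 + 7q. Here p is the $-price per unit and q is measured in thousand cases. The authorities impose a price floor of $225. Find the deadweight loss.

$1092.05 thousand

Competitive equilibrium: 237 − 4q = 49 + 7q → q* = 17.09091, p* = 168.63636.
At the floor p = 225, quantity demanded = (237 − 225)/4 = 3.
Sellers' marginal cost at q' = 3: 49 + 7·3 = 70.
Δq = 17.09091 − 3 = 14.09091; wedge = 225 − 70 = 155.
The triangle = ½ × 14.09091 × 155 = $1092.05 thousand.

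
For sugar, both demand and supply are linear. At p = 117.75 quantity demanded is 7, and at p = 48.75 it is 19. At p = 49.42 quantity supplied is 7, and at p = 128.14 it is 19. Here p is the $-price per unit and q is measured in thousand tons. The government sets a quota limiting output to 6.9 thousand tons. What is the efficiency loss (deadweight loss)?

$196.54 thousand

Demand slope = (48.75 − 117.75)/(19 − 7) = −5.75, so p = 158 − 5.75q.
Supply slope = (128.14 − 49.42)/(19 − 7) = 6.56, so p = 3.5 + 6.56q.
Competitive equilibrium: 158 − 5.75q = 3.5 + 6.56q → q* = 12.5508, p* = 85.8331.
At q = 6.9: demand price = 158 − 5.75·6.9 = 118.325; supply price = 3.5 + 6.56·6.9 = 48.764.
Δq = 12.5508 − 6.9 = 5.6508; wedge = 118.325 − 48.764 = 69.561.
DWL = ½ × 5.6508 × 69.561 = $196.54 thousand.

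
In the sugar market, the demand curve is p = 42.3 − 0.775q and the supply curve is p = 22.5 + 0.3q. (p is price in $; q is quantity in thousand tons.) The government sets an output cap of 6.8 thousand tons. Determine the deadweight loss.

Competitive equilibrium: 42.3 − 0.775q = 22.5 + 0.3q → q* = 18.4186, p* = 28.0256.
At q = 6.8: demand price = 42.3 − 0.775·6.8 = 37.03; supply price = 22.5 + 0.3·6.8 = 24.54.
Δq = 18.4186 − 6.8 = 11.6186; wedge = 37.03 − 24.54 = 12.49.
The triangle = ½ × 11.6186 × 12.49 = $72.56 thousand.

$72.56 thousand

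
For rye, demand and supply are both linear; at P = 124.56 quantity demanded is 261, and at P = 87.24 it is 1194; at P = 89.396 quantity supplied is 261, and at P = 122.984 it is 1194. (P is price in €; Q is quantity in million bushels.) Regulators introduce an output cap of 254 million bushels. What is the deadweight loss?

€8382.92 million

Demand slope = (87.24 − 124.56)/(1194 − 261) = −0.04, so P = 135 − 0.04Q.
Supply slope = (122.984 − 89.396)/(1194 − 261) = 0.036, so P = 80 + 0.036Q.
Competitive equilibrium: 135 − 0.04Q = 80 + 0.036Q → Q* = 723.6842, P* = 106.0526.
At Q = 254: demand price = 135 − 0.04·254 = 124.84; supply price = 80 + 0.036·254 = 89.144.
ΔQ = 723.6842 − 254 = 469.6842; wedge = 124.84 − 89.144 = 35.696.
DWL = ½ × 469.6842 × 35.696 = €8382.92 million.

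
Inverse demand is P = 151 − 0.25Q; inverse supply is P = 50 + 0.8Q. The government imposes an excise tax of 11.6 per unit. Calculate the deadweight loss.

Competitive equilibrium: 151 − 0.25Q = 50 + 0.8Q → Q* = 96.1905, P* = 126.9524.
With the tax, the buyer price exceeds the seller price by 11.6: (151 − 0.25Q) − (50 + 0.8Q) = 11.6 → Q' = 85.1429.
ΔQ = 96.1905 − 85.1429 = 11.0476; the wedge equals the tax, 11.6.
DWL = ½ × 11.0476 × 11.6 = 64.08.

64.08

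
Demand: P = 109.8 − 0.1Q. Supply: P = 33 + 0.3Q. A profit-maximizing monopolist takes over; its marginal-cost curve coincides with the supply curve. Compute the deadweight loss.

Competitive equilibrium: 109.8 − 0.1Q = 33 + 0.3Q → Q* = 192, P* = 90.6.
Marginal revenue: MR = 109.8 − 0.2Q. Set MR = MC: 109.8 − 0.2Q = 33 + 0.3Q → Q_m = 153.6.
Price P_m = 109.8 − 0.1·153.6 = 94.44; MC(Q_m) = 33 + 0.3·153.6 = 79.08.
Competitive Q* = 192, so ΔQ = 38.4; wedge = 94.44 − 79.08 = 15.36.
Welfare loss = ½ × 38.4 × 15.36 = 294.912.

294.912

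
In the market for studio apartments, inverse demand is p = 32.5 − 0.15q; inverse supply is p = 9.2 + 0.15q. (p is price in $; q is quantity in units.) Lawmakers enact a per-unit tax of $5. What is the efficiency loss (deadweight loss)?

$41.67

Competitive equilibrium: 32.5 − 0.15q = 9.2 + 0.15q → q* = 77.6667, p* = 20.85.
With the tax, the buyer price exceeds the seller price by 5: (32.5 − 0.15q) − (9.2 + 0.15q) = 5 → q' = 61.
Δq = 77.6667 − 61 = 16.6667; the wedge equals the tax, 5.
Welfare loss = ½ × 16.6667 × 5 = $41.67.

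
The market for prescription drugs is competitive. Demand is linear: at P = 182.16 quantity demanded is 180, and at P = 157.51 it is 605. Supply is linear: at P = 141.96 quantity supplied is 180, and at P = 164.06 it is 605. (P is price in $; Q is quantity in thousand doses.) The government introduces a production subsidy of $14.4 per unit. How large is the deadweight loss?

Demand slope = (157.51 − 182.16)/(605 − 180) = −0.058, so P = 192.6 − 0.058Q.
Supply slope = (164.06 − 141.96)/(605 − 180) = 0.052, so P = 132.6 + 0.052Q.
Competitive equilibrium: 192.6 − 0.058Q = 132.6 + 0.052Q → Q* = 545.4545, P* = 160.9636.
The subsidy lowers effective supply by 14.4: P = 118.2 + 0.052Q.
New quantity: 192.6 − 0.058Q = 118.2 + 0.052Q → Q' = 676.3636.
Overproduction ΔQ = 676.3636 − 545.4545 = 130.9091; wedge = subsidy = 14.4.
Welfare loss = ½ × 130.9091 × 14.4 = $942.55 thousand.

$942.55 thousand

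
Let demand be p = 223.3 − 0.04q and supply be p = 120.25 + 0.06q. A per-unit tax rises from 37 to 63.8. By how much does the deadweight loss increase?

13507.20

Competitive equilibrium: 223.3 − 0.04q = 120.25 + 0.06q → q* = 1030.5, p* = 182.08.
For a per-unit tax t: Δq = t/0.1, so DWL = ½·t·(t/0.1) = t²/0.2.
At t = 37: DWL = 6845. At t = 63.8: DWL = 20352.2.
Increase = 20352.2 − 6845 = 13507.20.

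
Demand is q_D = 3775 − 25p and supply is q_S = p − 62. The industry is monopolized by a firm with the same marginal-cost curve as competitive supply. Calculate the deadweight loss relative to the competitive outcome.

5.22

In inverse form: demand p = 151 − 0.04q, supply p = 62 + q.
Competitive equilibrium: 151 − 0.04q = 62 + q → q* = 85.5769, p* = 147.5769.
Marginal revenue: MR = 151 − 0.08q. Set MR = MC: 151 − 0.08q = 62 + q → q_m = 82.4074.
Price p_m = 151 − 0.04·82.4074 = 147.7037; MC(q_m) = 62 + 1·82.4074 = 144.4074.
Competitive q* = 85.5769, so Δq = 3.1695; wedge = 147.7037 − 144.4074 = 3.2963.
DWL = ½ × 3.1695 × 3.2963 = 5.22.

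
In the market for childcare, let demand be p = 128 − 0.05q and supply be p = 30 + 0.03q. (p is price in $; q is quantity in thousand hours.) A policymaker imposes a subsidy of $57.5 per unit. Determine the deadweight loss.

$20664.06 thousand

Competitive equilibrium: 128 − 0.05q = 30 + 0.03q → q* = 1225, p* = 66.75.
The subsidy lowers effective supply by 57.5: p = 0.03q − 27.5.
New quantity: 128 − 0.05q = 0.03q − 27.5 → q' = 1943.75.
Overproduction Δq = 1943.75 − 1225 = 718.75; wedge = subsidy = 57.5.
Deadweight loss = ½ × 718.75 × 57.5 = $20664.06 thousand.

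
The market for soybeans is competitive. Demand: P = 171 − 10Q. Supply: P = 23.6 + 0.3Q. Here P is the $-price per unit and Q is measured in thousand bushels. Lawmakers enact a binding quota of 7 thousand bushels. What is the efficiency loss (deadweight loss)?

$275.25 thousand

Competitive equilibrium: 171 − 10Q = 23.6 + 0.3Q → Q* = 14.3107, P* = 27.8932.
At Q = 7: demand price = 171 − 10·7 = 101; supply price = 23.6 + 0.3·7 = 25.7.
ΔQ = 14.3107 − 7 = 7.3107; wedge = 101 − 25.7 = 75.3.
Deadweight loss = ½ × 7.3107 × 75.3 = $275.25 thousand.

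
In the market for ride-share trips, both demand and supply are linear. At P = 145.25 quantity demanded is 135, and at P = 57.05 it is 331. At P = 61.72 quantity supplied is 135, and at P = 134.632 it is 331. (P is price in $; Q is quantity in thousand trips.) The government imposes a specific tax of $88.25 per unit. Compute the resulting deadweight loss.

$4737.26 thousand

Demand slope = (57.05 − 145.25)/(331 − 135) = −0.45, so P = 206 − 0.45Q.
Supply slope = (134.632 − 61.72)/(331 − 135) = 0.372, so P = 11.5 + 0.372Q.
Competitive equilibrium: 206 − 0.45Q = 11.5 + 0.372Q → Q* = 236.618, P* = 99.5219.
With the tax, the buyer price exceeds the seller price by 88.25: (206 − 0.45Q) − (11.5 + 0.372Q) = 88.25 → Q' = 129.2579.
ΔQ = 236.618 − 129.2579 = 107.3601; the wedge equals the tax, 88.25.
The triangle = ½ × 107.3601 × 88.25 = $4737.26 thousand.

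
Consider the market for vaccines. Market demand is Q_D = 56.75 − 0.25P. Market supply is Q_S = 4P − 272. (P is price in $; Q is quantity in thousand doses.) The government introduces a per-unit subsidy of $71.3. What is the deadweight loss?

In inverse form: demand P = 227 − 4Q, supply P = 68 + 0.25Q.
Competitive equilibrium: 227 − 4Q = 68 + 0.25Q → Q* = 37.4118, P* = 77.3529.
The subsidy lowers effective supply by 71.3: P = 0.25Q − 3.3.
New quantity: 227 − 4Q = 0.25Q − 3.3 → Q' = 54.1882.
Overproduction ΔQ = 54.1882 − 37.4118 = 16.7764; wedge = subsidy = 71.3.
Welfare loss = ½ × 16.7764 × 71.3 = $598.08 thousand.

$598.08 thousand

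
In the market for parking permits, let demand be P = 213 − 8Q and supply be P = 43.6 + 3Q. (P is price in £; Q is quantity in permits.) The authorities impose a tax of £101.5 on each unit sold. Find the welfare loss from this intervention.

£468.28

Competitive equilibrium: 213 − 8Q = 43.6 + 3Q → Q* = 15.4, P* = 89.8.
With the tax, the buyer price exceeds the seller price by 101.5: (213 − 8Q) − (43.6 + 3Q) = 101.5 → Q' = 6.17273.
ΔQ = 15.4 − 6.17273 = 9.22727; the wedge equals the tax, 101.5.
DWL = ½ × 9.22727 × 101.5 = £468.28.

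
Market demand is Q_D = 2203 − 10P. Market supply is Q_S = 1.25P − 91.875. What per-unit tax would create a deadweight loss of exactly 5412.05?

98.7

In inverse form: demand P = 220.3 − 0.1Q, supply P = 73.5 + 0.8Q.
Competitive equilibrium: 220.3 − 0.1Q = 73.5 + 0.8Q → Q* = 163.1111, P* = 203.9889.
A tax t gives ΔQ = t/0.9 and wedge t, so DWL = t²/1.8.
t²/1.8 = 5412.05 → t² = 9741.69 → t = 98.7.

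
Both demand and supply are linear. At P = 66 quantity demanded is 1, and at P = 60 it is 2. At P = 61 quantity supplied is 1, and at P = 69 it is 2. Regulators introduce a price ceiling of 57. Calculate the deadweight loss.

5.14

Demand slope = (60 − 66)/(2 − 1) = −6, so P = 72 − 6Q.
Supply slope = (69 − 61)/(2 − 1) = 8, so P = 53 + 8Q.
Competitive equilibrium: 72 − 6Q = 53 + 8Q → Q* = 1.3571, P* = 63.8571.
At the ceiling P = 57, quantity supplied = (57 − 53)/8 = 0.5.
Willingness to pay at Q' = 0.5: 72 − 6·0.5 = 69.
ΔQ = 1.3571 − 0.5 = 0.8571; wedge = 69 − 57 = 12.
Deadweight loss = ½ × 0.8571 × 12 = 5.14.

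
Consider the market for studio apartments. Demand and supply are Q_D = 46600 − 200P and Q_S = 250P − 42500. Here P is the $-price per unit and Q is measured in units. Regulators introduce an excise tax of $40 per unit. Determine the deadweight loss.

$88888.89

In inverse form: demand P = 233 − 0.005Q, supply P = 170 + 0.004Q.
Competitive equilibrium: 233 − 0.005Q = 170 + 0.004Q → Q* = 7000, P* = 198.
With the tax, the buyer price exceeds the seller price by 40: (233 − 0.005Q) − (170 + 0.004Q) = 40 → Q' = 2555.5556.
ΔQ = 7000 − 2555.5556 = 4444.4444; the wedge equals the tax, 40.
Deadweight loss = ½ × 4444.4444 × 40 = $88888.89.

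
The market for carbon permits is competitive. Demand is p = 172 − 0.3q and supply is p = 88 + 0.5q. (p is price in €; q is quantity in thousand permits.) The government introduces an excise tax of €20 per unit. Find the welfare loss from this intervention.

Competitive equilibrium: 172 − 0.3q = 88 + 0.5q → q* = 105, p* = 140.5.
With the tax, the buyer price exceeds the seller price by 20: (172 − 0.3q) − (88 + 0.5q) = 20 → q' = 80.
Δq = 105 − 80 = 25; the wedge equals the tax, 20.
Welfare loss = ½ × 25 × 20 = €250 thousand.

€250 thousand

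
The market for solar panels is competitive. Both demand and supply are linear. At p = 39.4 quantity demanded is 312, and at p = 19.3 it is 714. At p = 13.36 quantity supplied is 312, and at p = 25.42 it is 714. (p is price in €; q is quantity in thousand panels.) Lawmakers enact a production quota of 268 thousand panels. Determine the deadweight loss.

Demand slope = (19.3 − 39.4)/(714 − 312) = −0.05, so p = 55 − 0.05q.
Supply slope = (25.42 − 13.36)/(714 − 312) = 0.03, so p = 4 + 0.03q.
Competitive equilibrium: 55 − 0.05q = 4 + 0.03q → q* = 637.5, p* = 23.125.
At q = 268: demand price = 55 − 0.05·268 = 41.6; supply price = 4 + 0.03·268 = 12.04.
Δq = 637.5 − 268 = 369.5; wedge = 41.6 − 12.04 = 29.56.
The triangle = ½ × 369.5 × 29.56 = €5461.21 thousand.

€5461.21 thousand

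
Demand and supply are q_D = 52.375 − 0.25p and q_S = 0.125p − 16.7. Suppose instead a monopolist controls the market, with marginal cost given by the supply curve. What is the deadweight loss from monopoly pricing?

In inverse form: demand p = 209.5 − 4q, supply p = 133.6 + 8q.
Competitive equilibrium: 209.5 − 4q = 133.6 + 8q → q* = 6.325, p* = 184.2.
Marginal revenue: MR = 209.5 − 8q. Set MR = MC: 209.5 − 8q = 133.6 + 8q → q_m = 4.7438.
Price p_m = 209.5 − 4·4.7438 = 190.5248; MC(q_m) = 133.6 + 8·4.7438 = 171.5504.
Competitive q* = 6.325, so Δq = 1.5812; wedge = 190.5248 − 171.5504 = 18.9744.
Welfare loss = ½ × 1.5812 × 18.9744 = 15.

15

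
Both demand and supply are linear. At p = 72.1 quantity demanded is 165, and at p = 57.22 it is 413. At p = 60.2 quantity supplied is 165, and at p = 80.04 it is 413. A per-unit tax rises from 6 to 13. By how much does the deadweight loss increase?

Demand slope = (57.22 − 72.1)/(413 − 165) = −0.06, so p = 82 − 0.06q.
Supply slope = (80.04 − 60.2)/(413 − 165) = 0.08, so p = 47 + 0.08q.
Competitive equilibrium: 82 − 0.06q = 47 + 0.08q → q* = 250, p* = 67.
For a per-unit tax t: Δq = t/0.14, so DWL = ½·t·(t/0.14) = t²/0.28.
At t = 6: DWL = 128.571. At t = 13: DWL = 603.571.
Increase = 603.571 − 128.571 = 475.

475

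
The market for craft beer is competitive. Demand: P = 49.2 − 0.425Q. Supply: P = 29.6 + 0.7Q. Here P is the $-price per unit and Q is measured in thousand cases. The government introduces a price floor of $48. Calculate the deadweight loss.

Competitive equilibrium: 49.2 − 0.425Q = 29.6 + 0.7Q → Q* = 17.4222, P* = 41.7956.
At the floor P = 48, quantity demanded = (49.2 − 48)/0.425 = 2.8235.
Sellers' marginal cost at Q' = 2.8235: 29.6 + 0.7·2.8235 = 31.5765.
ΔQ = 17.4222 − 2.8235 = 14.5987; wedge = 48 − 31.5765 = 16.4235.
DWL = ½ × 14.5987 × 16.4235 = $119.88 thousand.

$119.88 thousand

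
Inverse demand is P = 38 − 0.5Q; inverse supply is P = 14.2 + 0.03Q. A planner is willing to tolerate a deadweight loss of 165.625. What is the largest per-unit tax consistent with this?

Competitive equilibrium: 38 − 0.5Q = 14.2 + 0.03Q → Q* = 44.9057, P* = 15.5472.
A tax t gives ΔQ = t/0.53 and wedge t, so DWL = t²/1.06.
t²/1.06 = 165.625 → t² = 175.5625 → t = 13.25.

13.25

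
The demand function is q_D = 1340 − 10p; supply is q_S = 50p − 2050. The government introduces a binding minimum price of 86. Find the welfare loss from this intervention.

In inverse form: demand p = 134 − 0.1q, supply p = 41 + 0.02q.
Competitive equilibrium: 134 − 0.1q = 41 + 0.02q → q* = 775, p* = 56.5.
At the floor p = 86, quantity demanded = (134 − 86)/0.1 = 480.
Sellers' marginal cost at q' = 480: 41 + 0.02·480 = 50.6.
Δq = 775 − 480 = 295; wedge = 86 − 50.6 = 35.4.
Deadweight loss = ½ × 295 × 35.4 = 5221.50.

5221.50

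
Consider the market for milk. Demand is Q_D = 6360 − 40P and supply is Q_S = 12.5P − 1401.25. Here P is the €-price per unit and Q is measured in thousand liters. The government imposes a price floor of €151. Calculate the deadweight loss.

In inverse form: demand P = 159 − 0.025Q, supply P = 112.1 + 0.08Q.
Competitive equilibrium: 159 − 0.025Q = 112.1 + 0.08Q → Q* = 446.6667, P* = 147.8333.
At the floor P = 151, quantity demanded = (159 − 151)/0.025 = 320.
Sellers' marginal cost at Q' = 320: 112.1 + 0.08·320 = 137.7.
ΔQ = 446.6667 − 320 = 126.6667; wedge = 151 − 137.7 = 13.3.
Deadweight loss = ½ × 126.6667 × 13.3 = €842.33 thousand.

€842.33 thousand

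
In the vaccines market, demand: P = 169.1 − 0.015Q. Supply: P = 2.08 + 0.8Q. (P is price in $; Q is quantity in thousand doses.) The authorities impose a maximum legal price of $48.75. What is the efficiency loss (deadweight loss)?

$8757.22 thousand

Competitive equilibrium: 169.1 − 0.015Q = 2.08 + 0.8Q → Q* = 204.93252, P* = 166.02601.
At the ceiling P = 48.75, quantity supplied = (48.75 − 2.08)/0.8 = 58.3375.
Willingness to pay at Q' = 58.3375: 169.1 − 0.015·58.3375 = 168.22494.
ΔQ = 204.93252 − 58.3375 = 146.59502; wedge = 168.22494 − 48.75 = 119.47494.
DWL = ½ × 146.59502 × 119.47494 = $8757.22 thousand.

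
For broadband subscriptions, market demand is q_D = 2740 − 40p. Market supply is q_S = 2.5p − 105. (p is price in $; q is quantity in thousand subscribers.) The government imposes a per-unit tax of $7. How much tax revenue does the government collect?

In inverse form: demand p = 68.5 − 0.025q, supply p = 42 + 0.4q.
Competitive equilibrium: 68.5 − 0.025q = 42 + 0.4q → q* = 62.3529, p* = 66.9412.
With the tax, the buyer price exceeds the seller price by 7: (68.5 − 0.025q) − (42 + 0.4q) = 7 → q' = 45.8824.
Tax revenue = 7 × 45.8824 = $321.18 thousand.

$321.18 thousand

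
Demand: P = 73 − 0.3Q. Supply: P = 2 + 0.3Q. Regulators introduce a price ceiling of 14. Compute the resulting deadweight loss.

Competitive equilibrium: 73 − 0.3Q = 2 + 0.3Q → Q* = 118.3333, P* = 37.5.
At the ceiling P = 14, quantity supplied = (14 − 2)/0.3 = 40.
Willingness to pay at Q' = 40: 73 − 0.3·40 = 61.
ΔQ = 118.3333 − 40 = 78.3333; wedge = 61 − 14 = 47.
The triangle = ½ × 78.3333 × 47 = 1840.83.

1840.83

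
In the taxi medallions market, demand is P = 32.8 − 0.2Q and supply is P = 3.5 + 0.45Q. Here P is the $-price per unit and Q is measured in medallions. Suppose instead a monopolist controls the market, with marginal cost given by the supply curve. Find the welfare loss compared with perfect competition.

Competitive equilibrium: 32.8 − 0.2Q = 3.5 + 0.45Q → Q* = 45.0769, P* = 23.7846.
Marginal revenue: MR = 32.8 − 0.4Q. Set MR = MC: 32.8 − 0.4Q = 3.5 + 0.45Q → Q_m = 34.4706.
Price P_m = 32.8 − 0.2·34.4706 = 25.9059; MC(Q_m) = 3.5 + 0.45·34.4706 = 19.0118.
Competitive Q* = 45.0769, so ΔQ = 10.6063; wedge = 25.9059 − 19.0118 = 6.8941.
Welfare loss = ½ × 10.6063 × 6.8941 = $36.56.

$36.56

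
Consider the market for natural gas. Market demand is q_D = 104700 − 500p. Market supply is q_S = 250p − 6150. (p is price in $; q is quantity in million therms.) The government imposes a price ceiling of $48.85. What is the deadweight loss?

$1835831.72 million

In inverse form: demand p = 209.4 − 0.002q, supply p = 24.6 + 0.004q.
Competitive equilibrium: 209.4 − 0.002q = 24.6 + 0.004q → q* = 30800, p* = 147.8.
At the ceiling p = 48.85, quantity supplied = (48.85 − 24.6)/0.004 = 6062.5.
Willingness to pay at q' = 6062.5: 209.4 − 0.002·6062.5 = 197.275.
Δq = 30800 − 6062.5 = 24737.5; wedge = 197.275 − 48.85 = 148.425.
Deadweight loss = ½ × 24737.5 × 148.425 = $1835831.72 million.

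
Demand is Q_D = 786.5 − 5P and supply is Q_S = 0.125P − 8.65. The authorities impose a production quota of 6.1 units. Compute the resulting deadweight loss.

88.42

In inverse form: demand P = 157.3 − 0.2Q, supply P = 69.2 + 8Q.
Competitive equilibrium: 157.3 − 0.2Q = 69.2 + 8Q → Q* = 10.7439, P* = 155.1512.
At Q = 6.1: demand price = 157.3 − 0.2·6.1 = 156.08; supply price = 69.2 + 8·6.1 = 118.
ΔQ = 10.7439 − 6.1 = 4.6439; wedge = 156.08 − 118 = 38.08.
Welfare loss = ½ × 4.6439 × 38.08 = 88.42.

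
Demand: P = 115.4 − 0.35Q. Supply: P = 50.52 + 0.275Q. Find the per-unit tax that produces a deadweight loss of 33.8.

Competitive equilibrium: 115.4 − 0.35Q = 50.52 + 0.275Q → Q* = 103.808, P* = 79.0672.
A tax t gives ΔQ = t/0.625 and wedge t, so DWL = t²/1.25.
t²/1.25 = 33.8 → t² = 42.25 → t = 6.5.

6.5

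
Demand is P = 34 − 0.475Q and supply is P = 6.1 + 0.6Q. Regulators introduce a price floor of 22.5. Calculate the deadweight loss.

Competitive equilibrium: 34 − 0.475Q = 6.1 + 0.6Q → Q* = 25.9535, P* = 21.6721.
At the floor P = 22.5, quantity demanded = (34 − 22.5)/0.475 = 24.2105.
Sellers' marginal cost at Q' = 24.2105: 6.1 + 0.6·24.2105 = 20.6263.
ΔQ = 25.9535 − 24.2105 = 1.743; wedge = 22.5 − 20.6263 = 1.8737.
The triangle = ½ × 1.743 × 1.8737 = 1.63.

1.63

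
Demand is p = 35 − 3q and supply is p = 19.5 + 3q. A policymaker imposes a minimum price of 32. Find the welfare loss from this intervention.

Competitive equilibrium: 35 − 3q = 19.5 + 3q → q* = 2.5833, p* = 27.25.
At the floor p = 32, quantity demanded = (35 − 32)/3 = 1.
Sellers' marginal cost at q' = 1: 19.5 + 3·1 = 22.5.
Δq = 2.5833 − 1 = 1.5833; wedge = 32 − 22.5 = 9.5.
Welfare loss = ½ × 1.5833 × 9.5 = 7.52.

7.52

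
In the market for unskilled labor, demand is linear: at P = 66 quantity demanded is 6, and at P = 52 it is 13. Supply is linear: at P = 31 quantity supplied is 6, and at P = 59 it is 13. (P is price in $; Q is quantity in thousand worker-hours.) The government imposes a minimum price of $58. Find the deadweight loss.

Demand slope = (52 − 66)/(13 − 6) = −2, so P = 78 − 2Q.
Supply slope = (59 − 31)/(13 − 6) = 4, so P = 7 + 4Q.
Competitive equilibrium: 78 − 2Q = 7 + 4Q → Q* = 11.8333, P* = 54.3333.
At the floor P = 58, quantity demanded = (78 − 58)/2 = 10.
Sellers' marginal cost at Q' = 10: 7 + 4·10 = 47.
ΔQ = 11.8333 − 10 = 1.8333; wedge = 58 − 47 = 11.
Deadweight loss = ½ × 1.8333 × 11 = $10.08 thousand.

$10.08 thousand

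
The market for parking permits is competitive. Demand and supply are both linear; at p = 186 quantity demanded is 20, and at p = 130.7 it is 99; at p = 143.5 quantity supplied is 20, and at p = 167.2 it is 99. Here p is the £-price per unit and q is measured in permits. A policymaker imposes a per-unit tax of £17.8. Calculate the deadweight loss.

£158.42

Demand slope = (130.7 − 186)/(99 − 20) = −0.7, so p = 200 − 0.7q.
Supply slope = (167.2 − 143.5)/(99 − 20) = 0.3, so p = 137.5 + 0.3q.
Competitive equilibrium: 200 − 0.7q = 137.5 + 0.3q → q* = 62.5, p* = 156.25.
With the tax, the buyer price exceeds the seller price by 17.8: (200 − 0.7q) − (137.5 + 0.3q) = 17.8 → q' = 44.7.
Δq = 62.5 − 44.7 = 17.8; the wedge equals the tax, 17.8.
DWL = ½ × 17.8 × 17.8 = £158.42.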